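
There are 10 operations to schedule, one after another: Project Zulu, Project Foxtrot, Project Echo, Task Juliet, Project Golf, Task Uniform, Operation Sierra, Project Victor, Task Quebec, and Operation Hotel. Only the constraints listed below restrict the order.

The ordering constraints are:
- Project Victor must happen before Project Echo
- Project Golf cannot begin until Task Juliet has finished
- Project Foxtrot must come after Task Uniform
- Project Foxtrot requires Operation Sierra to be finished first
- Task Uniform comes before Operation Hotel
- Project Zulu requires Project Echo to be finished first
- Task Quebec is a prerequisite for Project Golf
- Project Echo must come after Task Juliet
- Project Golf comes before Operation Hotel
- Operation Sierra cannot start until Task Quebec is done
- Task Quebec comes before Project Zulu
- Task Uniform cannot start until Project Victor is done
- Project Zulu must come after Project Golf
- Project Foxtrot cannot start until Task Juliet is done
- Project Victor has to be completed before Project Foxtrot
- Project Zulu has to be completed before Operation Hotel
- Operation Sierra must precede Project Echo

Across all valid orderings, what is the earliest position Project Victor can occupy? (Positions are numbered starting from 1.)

Project Victor has no prerequisites at all, so it can go in position 1.

1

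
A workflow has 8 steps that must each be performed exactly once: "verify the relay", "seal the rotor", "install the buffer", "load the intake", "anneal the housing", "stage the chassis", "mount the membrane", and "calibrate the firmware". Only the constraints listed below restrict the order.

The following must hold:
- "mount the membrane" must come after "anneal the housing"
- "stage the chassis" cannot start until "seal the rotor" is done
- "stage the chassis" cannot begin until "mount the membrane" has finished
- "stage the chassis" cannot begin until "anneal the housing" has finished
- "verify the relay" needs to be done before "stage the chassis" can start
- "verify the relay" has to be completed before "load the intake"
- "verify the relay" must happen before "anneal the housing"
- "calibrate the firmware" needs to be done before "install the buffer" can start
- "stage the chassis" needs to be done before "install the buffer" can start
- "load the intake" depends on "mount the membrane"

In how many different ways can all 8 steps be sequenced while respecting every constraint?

The steps with no prerequisites are "verify the relay", "seal the rotor", "calibrate the firmware"; any of them can be placed first.
Systematically extending each partial ordering one step at a time and counting, there are 87 complete orderings.

87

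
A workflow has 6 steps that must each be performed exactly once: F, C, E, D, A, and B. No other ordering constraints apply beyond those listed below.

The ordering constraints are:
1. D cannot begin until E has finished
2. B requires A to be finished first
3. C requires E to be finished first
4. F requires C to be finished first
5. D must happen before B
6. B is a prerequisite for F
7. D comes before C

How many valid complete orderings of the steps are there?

The steps with no prerequisites are E, A; any of them can be placed first.
Enumerating by repeatedly choosing an available step (one whose prerequisites are all placed) gives 7 distinct complete orderings.

7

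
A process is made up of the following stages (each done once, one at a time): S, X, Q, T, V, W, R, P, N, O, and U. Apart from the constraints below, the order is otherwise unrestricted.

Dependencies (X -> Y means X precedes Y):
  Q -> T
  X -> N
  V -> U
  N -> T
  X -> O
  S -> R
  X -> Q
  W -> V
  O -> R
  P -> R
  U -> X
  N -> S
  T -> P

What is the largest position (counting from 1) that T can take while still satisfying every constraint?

9

Following every chain forward from T, the stages that must come later are R, P — 2 of them.
With 2 mandatory successors out of 11 stages total, the latest slot for T is 11−2 = 9, and it's reachable by doing all non-successors before T.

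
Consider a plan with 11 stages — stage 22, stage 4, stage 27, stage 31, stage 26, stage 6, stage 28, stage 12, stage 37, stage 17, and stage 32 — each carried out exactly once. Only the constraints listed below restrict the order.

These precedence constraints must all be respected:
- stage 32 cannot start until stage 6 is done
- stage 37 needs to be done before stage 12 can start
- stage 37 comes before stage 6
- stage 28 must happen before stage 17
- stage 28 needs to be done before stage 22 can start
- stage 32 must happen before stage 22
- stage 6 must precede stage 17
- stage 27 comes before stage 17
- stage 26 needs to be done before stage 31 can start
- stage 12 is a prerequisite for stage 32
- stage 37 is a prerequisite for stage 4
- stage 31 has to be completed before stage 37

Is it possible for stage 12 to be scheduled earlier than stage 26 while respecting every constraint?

No

There is a dependency chain stage 26 → stage 31 → stage 37 → stage 12, so stage 12 always comes after stage 26.
Hence stage 12 can never be scheduled before stage 26.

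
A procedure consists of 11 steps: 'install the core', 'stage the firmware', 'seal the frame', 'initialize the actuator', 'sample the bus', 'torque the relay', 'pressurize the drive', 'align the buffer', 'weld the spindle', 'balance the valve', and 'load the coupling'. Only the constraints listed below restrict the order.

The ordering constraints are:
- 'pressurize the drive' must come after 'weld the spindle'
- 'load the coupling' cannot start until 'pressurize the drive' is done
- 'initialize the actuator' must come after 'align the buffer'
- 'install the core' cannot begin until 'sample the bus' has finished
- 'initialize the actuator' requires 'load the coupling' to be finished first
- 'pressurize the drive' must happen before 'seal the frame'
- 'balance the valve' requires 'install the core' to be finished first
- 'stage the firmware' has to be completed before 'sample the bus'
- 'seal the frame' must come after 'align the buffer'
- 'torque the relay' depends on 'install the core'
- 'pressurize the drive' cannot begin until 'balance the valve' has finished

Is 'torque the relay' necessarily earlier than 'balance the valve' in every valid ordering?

'torque the relay' and 'balance the valve' are not related by any chain of constraints.
So 'torque the relay' can come before 'balance the valve' or after — it is not forced.

No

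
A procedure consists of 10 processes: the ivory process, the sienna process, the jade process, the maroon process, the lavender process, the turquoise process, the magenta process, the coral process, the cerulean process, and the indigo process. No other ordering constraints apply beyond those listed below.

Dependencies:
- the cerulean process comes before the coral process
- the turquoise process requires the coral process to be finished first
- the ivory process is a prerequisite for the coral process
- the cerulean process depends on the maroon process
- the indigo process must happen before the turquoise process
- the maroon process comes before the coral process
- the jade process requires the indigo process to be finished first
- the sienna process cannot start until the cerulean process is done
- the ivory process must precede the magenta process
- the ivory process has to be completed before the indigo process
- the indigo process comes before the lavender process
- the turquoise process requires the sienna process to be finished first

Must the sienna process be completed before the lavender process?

No

No chain of constraints connects the sienna process to the lavender process in either direction.
There exist valid orderings with the lavender process before the sienna process, so the sienna process is not required to come first.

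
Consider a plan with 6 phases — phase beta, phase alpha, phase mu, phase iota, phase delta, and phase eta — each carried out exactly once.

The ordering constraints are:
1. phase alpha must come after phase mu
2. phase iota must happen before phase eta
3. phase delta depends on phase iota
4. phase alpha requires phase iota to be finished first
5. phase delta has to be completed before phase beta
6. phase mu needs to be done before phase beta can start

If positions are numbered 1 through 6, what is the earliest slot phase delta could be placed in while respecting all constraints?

The only phase forced before phase delta (directly or transitively) is phase iota.
With 1 mandatory predecessor, the earliest phase delta can sit is position 1+1 = 2, and placing just that one first achieves it.

2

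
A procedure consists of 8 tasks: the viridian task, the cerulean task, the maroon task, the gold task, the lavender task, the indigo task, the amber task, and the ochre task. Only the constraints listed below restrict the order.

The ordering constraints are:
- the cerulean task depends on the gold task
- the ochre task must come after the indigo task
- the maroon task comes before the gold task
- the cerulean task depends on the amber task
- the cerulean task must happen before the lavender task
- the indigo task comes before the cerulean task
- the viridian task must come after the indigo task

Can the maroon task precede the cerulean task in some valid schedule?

Yes

The maroon task is actually forced before the cerulean task by the constraints, so certainly some valid ordering has the maroon task first.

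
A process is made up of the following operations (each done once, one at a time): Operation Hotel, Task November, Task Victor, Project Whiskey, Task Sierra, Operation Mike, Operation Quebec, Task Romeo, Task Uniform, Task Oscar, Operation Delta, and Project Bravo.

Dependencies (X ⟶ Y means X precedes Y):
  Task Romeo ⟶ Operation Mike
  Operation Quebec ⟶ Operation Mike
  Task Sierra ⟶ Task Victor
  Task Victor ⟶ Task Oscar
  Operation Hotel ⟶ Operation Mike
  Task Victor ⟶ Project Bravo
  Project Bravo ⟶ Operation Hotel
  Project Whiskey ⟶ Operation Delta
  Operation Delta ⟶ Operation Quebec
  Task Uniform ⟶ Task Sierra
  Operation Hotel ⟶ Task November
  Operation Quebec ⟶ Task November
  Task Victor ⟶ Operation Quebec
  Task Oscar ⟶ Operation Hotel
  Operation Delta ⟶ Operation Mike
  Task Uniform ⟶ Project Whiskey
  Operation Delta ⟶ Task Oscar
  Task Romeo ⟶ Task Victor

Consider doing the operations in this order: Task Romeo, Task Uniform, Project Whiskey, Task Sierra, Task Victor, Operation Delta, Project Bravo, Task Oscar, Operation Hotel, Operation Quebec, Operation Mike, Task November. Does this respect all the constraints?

Checking each listed constraint against this order: for instance, Task Romeo is in position 1 and Operation Mike in position 11, so that constraint holds — and the remaining constraints check out the same way.

Yes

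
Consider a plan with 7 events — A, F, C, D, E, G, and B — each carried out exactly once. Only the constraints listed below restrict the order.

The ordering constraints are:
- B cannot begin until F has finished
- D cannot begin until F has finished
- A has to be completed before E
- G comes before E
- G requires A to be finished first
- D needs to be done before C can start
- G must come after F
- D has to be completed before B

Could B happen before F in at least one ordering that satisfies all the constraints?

The constraints give a chain F → B, which forces F before B.
Hence B can never be scheduled before F.

No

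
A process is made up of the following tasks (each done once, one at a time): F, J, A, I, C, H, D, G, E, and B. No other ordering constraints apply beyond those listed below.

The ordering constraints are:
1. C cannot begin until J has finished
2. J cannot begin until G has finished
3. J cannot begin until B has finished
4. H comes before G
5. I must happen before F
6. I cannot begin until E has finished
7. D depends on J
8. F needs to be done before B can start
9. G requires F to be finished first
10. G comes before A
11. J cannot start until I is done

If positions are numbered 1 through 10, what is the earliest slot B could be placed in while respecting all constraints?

Every task that must precede B has to come before it. Tracing all chains that end at B, those tasks are: F, I, E — 3 in total.
So at minimum 3 tasks come before B, putting B no earlier than position 4. That position is achievable by scheduling exactly those predecessors first.

4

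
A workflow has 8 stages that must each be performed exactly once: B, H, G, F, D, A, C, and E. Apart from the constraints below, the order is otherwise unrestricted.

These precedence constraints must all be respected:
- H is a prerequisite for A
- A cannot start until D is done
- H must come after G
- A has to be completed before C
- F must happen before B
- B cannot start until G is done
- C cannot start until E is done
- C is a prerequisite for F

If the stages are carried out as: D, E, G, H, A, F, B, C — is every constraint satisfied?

Here C comes after F.
That contradicts the constraint that C must precede F.

No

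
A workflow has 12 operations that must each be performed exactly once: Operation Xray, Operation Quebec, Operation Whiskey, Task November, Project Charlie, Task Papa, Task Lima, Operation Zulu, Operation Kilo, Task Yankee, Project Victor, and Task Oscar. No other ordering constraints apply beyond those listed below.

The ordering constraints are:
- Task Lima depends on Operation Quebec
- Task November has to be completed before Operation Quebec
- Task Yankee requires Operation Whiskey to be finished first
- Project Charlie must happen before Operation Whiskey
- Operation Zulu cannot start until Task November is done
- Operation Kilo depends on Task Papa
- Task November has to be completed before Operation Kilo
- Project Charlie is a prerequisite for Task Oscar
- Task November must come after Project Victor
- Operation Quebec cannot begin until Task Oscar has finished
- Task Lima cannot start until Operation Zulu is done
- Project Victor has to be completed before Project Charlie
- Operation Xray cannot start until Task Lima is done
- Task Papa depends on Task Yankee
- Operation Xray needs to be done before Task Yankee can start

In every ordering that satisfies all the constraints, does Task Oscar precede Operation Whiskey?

No

No chain of constraints connects Task Oscar to Operation Whiskey in either direction.
There exist valid orderings with Operation Whiskey before Task Oscar, so Task Oscar is not required to come first.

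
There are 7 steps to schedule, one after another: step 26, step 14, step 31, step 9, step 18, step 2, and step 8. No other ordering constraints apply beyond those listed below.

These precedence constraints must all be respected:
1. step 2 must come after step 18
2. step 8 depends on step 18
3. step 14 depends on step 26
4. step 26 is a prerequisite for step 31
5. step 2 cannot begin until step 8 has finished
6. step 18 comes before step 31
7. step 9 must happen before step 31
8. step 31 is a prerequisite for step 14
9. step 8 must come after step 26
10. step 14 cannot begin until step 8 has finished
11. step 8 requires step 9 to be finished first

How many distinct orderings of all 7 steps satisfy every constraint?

30

The steps with no prerequisites are step 26, step 9, step 18; any of them can be placed first.
Enumerating by repeatedly choosing an available step (one whose prerequisites are all placed) gives 30 distinct complete orderings.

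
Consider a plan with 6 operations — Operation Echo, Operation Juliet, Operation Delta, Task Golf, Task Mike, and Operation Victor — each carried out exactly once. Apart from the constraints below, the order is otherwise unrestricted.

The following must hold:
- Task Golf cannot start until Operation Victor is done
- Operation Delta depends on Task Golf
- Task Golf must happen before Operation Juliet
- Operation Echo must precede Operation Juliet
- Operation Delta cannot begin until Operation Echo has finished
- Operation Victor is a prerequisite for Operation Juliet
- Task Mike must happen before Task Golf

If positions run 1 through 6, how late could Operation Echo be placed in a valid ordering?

Every operation that must follow Operation Echo has to come after it. Tracing all chains starting from Operation Echo, those operations are: Operation Juliet, Operation Delta — 2 in total.
With 2 mandatory successors out of 6 operations total, the latest slot for Operation Echo is 6−2 = 4, and it's reachable by doing all non-successors before Operation Echo.

4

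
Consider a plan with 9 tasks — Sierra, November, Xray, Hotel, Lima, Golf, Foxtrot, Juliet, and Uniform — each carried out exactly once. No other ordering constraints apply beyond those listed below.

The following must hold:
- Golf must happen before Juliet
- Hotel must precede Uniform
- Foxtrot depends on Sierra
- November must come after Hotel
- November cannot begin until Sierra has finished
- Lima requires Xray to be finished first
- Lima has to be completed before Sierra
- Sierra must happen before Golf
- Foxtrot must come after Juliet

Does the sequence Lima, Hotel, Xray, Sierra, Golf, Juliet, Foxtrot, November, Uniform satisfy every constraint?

In the proposed order, Lima appears before Xray.
Since Xray is required before Lima, the ordering is invalid.

No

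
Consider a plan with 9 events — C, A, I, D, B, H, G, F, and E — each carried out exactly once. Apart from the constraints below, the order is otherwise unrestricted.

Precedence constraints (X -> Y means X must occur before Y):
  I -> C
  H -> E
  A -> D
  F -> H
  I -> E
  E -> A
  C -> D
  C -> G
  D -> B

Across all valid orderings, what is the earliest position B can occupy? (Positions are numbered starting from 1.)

8

Every event that must precede B has to come before it. Tracing all chains that end at B, those events are: C, A, I, D, H, F, E — 7 in total.
With 7 mandatory predecessors, the earliest B can sit is position 7+1 = 8, and placing just those 7 first achieves it.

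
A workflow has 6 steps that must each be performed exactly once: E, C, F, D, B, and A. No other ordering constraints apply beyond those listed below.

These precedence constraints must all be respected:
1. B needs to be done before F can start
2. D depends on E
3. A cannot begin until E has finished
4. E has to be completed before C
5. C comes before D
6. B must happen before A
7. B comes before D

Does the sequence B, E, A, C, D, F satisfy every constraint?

Yes

Checking each listed constraint against this order: for instance, B is in position 1 and F in position 6, so that constraint holds — and the remaining constraints check out the same way.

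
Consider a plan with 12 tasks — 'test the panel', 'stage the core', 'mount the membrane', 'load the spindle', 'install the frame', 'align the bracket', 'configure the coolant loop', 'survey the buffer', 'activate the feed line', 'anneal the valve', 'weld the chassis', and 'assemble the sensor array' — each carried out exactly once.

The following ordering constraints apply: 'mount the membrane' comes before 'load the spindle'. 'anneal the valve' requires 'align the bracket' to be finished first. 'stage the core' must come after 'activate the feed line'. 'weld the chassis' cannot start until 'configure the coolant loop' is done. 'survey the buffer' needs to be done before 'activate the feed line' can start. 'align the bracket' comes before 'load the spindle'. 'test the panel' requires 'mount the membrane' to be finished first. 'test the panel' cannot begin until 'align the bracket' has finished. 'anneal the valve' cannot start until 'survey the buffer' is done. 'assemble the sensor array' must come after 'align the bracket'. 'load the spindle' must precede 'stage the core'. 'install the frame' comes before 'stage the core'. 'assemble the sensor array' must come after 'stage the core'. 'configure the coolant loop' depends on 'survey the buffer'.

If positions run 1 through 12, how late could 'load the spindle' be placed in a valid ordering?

Every task that must follow 'load the spindle' has to come after it. Tracing all chains starting from 'load the spindle', those tasks are: 'stage the core', 'assemble the sensor array' — 2 in total.
With 2 mandatory successors out of 12 tasks total, the latest slot for 'load the spindle' is 12−2 = 10, and it's reachable by doing all non-successors before 'load the spindle'.

10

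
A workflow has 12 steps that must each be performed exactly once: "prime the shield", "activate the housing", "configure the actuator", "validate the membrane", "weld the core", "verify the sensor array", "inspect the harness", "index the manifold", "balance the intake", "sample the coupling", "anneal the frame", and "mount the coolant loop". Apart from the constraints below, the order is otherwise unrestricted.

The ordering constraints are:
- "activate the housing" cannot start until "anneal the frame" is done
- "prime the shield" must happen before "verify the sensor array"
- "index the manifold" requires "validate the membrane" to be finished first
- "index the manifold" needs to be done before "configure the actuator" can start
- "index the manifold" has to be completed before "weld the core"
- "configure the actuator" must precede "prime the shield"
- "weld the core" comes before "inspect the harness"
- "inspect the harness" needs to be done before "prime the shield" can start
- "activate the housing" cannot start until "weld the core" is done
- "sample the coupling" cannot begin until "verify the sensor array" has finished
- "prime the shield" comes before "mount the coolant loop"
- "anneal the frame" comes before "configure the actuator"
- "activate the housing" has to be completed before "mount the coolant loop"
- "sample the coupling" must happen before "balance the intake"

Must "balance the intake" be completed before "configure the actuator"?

In fact the dependencies run the other way: "configure the actuator" → "prime the shield" → "verify the sensor array" → "sample the coupling" → "balance the intake".
So "balance the intake" does not have to come before "configure the actuator" — it cannot.

No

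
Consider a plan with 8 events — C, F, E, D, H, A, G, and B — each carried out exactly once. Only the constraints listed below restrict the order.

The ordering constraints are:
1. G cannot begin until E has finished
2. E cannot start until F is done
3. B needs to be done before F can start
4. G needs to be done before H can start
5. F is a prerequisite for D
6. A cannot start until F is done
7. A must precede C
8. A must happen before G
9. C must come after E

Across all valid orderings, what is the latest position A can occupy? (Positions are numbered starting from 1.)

The events that are forced after A, directly or by a chain of constraints, are C, H, G. That's 3 events.
So at least 3 events follow A, putting A no later than position 5. That position is achievable by scheduling everything else first.

5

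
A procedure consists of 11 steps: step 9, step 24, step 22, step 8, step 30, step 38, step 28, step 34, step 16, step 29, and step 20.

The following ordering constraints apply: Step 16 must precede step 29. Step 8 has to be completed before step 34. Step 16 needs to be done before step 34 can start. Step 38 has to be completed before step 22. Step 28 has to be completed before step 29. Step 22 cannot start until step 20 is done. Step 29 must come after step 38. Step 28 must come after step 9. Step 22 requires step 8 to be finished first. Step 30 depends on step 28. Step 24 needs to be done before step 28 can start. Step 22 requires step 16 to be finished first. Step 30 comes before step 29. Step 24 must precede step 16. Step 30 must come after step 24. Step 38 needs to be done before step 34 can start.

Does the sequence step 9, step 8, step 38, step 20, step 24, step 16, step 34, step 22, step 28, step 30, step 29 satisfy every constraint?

Every stated constraint is respected: step 38 sits at position 3, ahead of step 29 at position 11, and each of the other listed pairs likewise has the predecessor earlier in the sequence.

Yes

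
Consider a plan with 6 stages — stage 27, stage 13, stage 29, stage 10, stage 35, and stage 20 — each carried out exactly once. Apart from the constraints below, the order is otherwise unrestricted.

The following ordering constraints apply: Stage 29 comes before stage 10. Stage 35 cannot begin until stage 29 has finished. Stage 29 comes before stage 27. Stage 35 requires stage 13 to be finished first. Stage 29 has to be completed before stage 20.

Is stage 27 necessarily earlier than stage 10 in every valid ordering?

No chain of constraints connects stage 27 to stage 10 in either direction.
There exist valid orderings with stage 10 before stage 27, so stage 27 is not required to come first.

No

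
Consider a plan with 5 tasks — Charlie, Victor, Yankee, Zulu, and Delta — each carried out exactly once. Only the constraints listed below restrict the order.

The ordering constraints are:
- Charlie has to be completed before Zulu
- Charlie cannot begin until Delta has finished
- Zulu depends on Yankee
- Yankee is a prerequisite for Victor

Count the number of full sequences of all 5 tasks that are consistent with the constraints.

2 tasks have no prerequisites (Yankee, Delta), so any of them could come first.
Systematically extending each partial ordering one task at a time and counting, there are 9 complete orderings.

9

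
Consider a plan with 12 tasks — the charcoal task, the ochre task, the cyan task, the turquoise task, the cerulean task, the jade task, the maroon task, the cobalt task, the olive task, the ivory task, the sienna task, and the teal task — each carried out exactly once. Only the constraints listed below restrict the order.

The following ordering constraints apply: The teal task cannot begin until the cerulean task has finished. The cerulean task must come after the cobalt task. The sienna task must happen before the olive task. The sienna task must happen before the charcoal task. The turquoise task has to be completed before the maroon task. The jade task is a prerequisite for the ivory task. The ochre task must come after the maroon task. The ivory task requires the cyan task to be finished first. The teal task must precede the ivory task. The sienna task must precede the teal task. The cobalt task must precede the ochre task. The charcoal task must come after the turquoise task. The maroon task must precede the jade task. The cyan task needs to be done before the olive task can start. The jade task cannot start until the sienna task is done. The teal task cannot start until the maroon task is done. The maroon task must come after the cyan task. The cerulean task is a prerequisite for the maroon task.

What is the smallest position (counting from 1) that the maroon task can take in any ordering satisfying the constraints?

5

Every task that must precede the maroon task has to come before it. Tracing all chains that end at the maroon task, those tasks are: the cyan task, the turquoise task, the cerulean task, the cobalt task — 4 in total.
With 4 mandatory predecessors, the earliest the maroon task can sit is position 4+1 = 5, and placing just those 4 first achieves it.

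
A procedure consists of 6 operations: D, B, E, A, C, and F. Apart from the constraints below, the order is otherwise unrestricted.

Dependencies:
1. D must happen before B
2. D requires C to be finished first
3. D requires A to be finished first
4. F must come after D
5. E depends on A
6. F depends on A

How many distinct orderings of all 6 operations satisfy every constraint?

18

2 operations have no prerequisites (A, C), so any of them could come first.
Systematically extending each partial ordering one operation at a time and counting, there are 18 complete orderings.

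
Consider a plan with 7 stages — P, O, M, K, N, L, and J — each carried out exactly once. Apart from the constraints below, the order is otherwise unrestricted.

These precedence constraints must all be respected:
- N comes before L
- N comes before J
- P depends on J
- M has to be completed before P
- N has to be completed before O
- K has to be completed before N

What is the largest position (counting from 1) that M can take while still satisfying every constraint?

Following the constraints forward from M, its only required successor is P.
So at least 1 stage follows M, putting M no later than position 6. That position is achievable by scheduling everything else first.

6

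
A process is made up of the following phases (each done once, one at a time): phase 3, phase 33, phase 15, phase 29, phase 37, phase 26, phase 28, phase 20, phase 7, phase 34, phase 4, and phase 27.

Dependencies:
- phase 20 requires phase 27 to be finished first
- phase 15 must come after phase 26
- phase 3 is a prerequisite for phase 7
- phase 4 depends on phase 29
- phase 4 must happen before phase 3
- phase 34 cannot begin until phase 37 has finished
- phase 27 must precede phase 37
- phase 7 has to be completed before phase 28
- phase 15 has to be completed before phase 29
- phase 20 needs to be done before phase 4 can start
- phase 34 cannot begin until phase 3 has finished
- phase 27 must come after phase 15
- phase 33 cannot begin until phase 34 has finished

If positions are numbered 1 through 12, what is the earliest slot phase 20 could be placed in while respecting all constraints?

4

The phases that are forced before phase 20, directly or transitively, are phase 15, phase 26, phase 27. That's 3 phases.
So at minimum 3 phases come before phase 20, putting phase 20 no earlier than position 4. That position is achievable by scheduling exactly those predecessors first.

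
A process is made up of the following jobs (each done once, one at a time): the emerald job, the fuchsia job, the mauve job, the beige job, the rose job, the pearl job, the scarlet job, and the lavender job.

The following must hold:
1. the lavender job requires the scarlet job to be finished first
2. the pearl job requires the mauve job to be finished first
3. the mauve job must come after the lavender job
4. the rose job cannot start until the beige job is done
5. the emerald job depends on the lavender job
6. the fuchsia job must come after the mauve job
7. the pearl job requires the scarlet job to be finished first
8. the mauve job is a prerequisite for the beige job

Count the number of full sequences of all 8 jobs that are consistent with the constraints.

72

Only the scarlet job has no prerequisites, so it must go first.
Systematically extending each partial ordering one job at a time and counting, there are 72 complete orderings.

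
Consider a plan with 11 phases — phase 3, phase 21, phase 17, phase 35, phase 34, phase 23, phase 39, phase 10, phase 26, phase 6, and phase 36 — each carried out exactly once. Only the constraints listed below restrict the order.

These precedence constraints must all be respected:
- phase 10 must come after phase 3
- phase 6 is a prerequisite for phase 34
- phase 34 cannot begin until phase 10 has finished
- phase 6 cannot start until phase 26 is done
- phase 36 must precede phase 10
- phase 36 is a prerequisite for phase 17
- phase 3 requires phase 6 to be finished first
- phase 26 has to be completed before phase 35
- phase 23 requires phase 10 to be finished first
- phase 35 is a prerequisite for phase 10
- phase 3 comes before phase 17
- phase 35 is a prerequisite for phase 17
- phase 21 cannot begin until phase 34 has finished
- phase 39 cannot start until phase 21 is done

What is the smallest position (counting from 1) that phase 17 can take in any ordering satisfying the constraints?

Every phase that must precede phase 17 has to come before it. Tracing all chains that end at phase 17, those phases are: phase 3, phase 35, phase 26, phase 6, phase 36 — 5 in total.
With 5 mandatory predecessors, the earliest phase 17 can sit is position 5+1 = 6, and placing just those 5 first achieves it.

6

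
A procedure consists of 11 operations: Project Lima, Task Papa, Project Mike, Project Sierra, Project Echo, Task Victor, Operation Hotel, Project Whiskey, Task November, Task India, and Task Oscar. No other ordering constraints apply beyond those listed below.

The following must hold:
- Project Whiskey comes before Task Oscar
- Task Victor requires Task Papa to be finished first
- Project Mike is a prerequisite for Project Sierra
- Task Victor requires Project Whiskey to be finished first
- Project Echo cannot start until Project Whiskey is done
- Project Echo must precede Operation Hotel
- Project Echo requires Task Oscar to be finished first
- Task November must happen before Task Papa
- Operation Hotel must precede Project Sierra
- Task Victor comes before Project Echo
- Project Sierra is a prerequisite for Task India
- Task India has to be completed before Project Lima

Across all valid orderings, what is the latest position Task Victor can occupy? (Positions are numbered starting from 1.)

6

Every operation that must follow Task Victor has to come after it. Tracing all chains starting from Task Victor, those operations are: Project Lima, Project Sierra, Project Echo, Operation Hotel, Task India — 5 in total.
With 5 mandatory successors out of 11 operations total, the latest slot for Task Victor is 11−5 = 6, and it's reachable by doing all non-successors before Task Victor.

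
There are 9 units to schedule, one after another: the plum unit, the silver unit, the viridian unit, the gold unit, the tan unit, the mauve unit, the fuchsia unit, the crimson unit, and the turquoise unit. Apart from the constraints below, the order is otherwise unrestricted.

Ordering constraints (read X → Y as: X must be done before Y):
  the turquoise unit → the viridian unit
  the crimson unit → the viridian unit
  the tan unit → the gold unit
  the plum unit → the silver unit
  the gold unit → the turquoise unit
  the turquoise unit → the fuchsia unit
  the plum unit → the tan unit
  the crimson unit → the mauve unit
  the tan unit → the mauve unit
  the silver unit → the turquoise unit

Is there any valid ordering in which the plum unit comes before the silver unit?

The constraints force the plum unit before the silver unit, so yes — every valid ordering has the plum unit earlier.

Yes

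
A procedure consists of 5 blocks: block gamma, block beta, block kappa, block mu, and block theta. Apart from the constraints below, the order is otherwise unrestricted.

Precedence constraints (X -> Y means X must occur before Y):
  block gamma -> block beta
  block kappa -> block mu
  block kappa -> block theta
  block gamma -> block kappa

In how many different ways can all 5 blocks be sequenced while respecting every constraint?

Block gamma is the only block with nothing required before it, so every ordering starts there.
Counting all ways to extend the partial order to a total order gives 8.

8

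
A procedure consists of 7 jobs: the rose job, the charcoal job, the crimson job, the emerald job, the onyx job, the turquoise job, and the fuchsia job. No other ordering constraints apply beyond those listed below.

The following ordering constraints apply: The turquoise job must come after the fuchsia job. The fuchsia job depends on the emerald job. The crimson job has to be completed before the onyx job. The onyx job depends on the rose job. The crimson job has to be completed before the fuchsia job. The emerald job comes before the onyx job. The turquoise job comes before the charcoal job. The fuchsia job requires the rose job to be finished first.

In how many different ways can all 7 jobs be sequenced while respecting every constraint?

3 jobs have no prerequisites (the rose job, the crimson job, the emerald job), so any of them could come first.
Enumerating by repeatedly choosing an available job (one whose prerequisites are all placed) gives 24 distinct complete orderings.

24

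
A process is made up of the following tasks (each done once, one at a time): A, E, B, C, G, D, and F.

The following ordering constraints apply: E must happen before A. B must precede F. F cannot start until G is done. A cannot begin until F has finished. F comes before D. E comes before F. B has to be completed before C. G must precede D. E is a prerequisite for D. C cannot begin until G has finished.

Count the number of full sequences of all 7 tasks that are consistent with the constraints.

52

The tasks with no prerequisites are E, B, G; any of them can be placed first.
Counting all ways to extend the partial order to a total order gives 52.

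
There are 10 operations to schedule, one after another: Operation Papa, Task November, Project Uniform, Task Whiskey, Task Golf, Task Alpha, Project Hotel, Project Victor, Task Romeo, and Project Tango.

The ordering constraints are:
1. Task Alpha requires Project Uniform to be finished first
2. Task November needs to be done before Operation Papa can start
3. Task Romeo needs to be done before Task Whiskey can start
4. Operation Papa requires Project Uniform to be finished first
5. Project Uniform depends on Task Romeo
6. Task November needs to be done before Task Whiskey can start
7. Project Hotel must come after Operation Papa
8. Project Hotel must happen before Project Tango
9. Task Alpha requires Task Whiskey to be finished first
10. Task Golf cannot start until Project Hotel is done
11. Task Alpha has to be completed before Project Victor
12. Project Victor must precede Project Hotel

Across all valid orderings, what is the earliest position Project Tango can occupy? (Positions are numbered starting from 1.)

Every operation that must precede Project Tango has to come before it. Tracing all chains that end at Project Tango, those operations are: Operation Papa, Task November, Project Uniform, Task Whiskey, Task Alpha, Project Hotel, Project Victor, Task Romeo — 8 in total.
With 8 mandatory predecessors, the earliest Project Tango can sit is position 8+1 = 9, and placing just those 8 first achieves it.

9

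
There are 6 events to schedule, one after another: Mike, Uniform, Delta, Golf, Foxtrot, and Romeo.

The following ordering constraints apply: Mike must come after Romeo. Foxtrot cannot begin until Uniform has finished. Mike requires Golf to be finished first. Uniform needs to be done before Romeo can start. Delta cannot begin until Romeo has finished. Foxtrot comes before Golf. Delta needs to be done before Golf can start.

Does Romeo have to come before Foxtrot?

No

No chain of constraints connects Romeo to Foxtrot in either direction.
So Romeo can come before Foxtrot or after — it is not forced.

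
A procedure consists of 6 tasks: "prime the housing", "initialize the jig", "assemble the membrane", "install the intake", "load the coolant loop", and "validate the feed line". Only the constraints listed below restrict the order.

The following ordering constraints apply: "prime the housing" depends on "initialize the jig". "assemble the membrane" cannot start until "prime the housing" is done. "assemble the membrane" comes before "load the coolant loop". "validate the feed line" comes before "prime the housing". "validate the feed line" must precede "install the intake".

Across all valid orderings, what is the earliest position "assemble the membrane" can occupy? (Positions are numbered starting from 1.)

4

Working backwards through the constraints from "assemble the membrane", its full set of required predecessors is "prime the housing", "initialize the jig", "validate the feed line" — 3 of them.
With 3 mandatory predecessors, the earliest "assemble the membrane" can sit is position 3+1 = 4, and placing just those 3 first achieves it.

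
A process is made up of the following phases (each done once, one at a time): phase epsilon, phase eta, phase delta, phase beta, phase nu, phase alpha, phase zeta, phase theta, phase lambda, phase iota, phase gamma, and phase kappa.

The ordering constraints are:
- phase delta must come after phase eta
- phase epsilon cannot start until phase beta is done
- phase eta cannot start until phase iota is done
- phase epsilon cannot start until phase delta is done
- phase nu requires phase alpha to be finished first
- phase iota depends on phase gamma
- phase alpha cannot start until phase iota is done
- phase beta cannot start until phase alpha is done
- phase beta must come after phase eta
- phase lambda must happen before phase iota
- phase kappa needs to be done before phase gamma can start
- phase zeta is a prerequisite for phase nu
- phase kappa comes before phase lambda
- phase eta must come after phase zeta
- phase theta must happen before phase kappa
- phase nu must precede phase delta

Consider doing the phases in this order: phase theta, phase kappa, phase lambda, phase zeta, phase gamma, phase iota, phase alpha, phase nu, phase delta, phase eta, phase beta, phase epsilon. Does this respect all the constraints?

Here phase eta comes after phase delta.
Since phase eta is required before phase delta, the ordering is invalid.

No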